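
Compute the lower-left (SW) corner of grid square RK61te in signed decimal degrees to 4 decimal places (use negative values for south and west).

Field R=17, K=10: +17·20° lon, +10·10° lat → SW at lon 160°, lat 10°.
Square 6, 1: +6·2° lon, +1·1° lat → SW at lon 172°, lat 11°.
Subsquare t=19, e=4: +19·0.0833333° lon, +4·0.0416667° lat → SW at lon 173.583°, lat 11.1667°.
latitude 11.1667, longitude 173.5833.

11.1667, 173.5833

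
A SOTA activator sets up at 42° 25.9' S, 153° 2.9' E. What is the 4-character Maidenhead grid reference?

QE67

Offset from 180°W / 90°S: lon 333.05°, lat 47.57°.
Field (20°×10°, letters A–R): lon ⌊333.05/20⌋ = 16 → Q; lat ⌊47.57/10⌋ = 4 → E.
Square (2°×1°, digits 0–9): lon ⌊13.05/2⌋ = 6; lat ⌊7.57/1⌋ = 7.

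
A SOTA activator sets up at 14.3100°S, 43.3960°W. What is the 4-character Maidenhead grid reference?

GH85

Add 180° to longitude and 90° to latitude: 136.60, 75.69.
Field (20°×10°, letters A–R): lon ⌊136.60/20⌋ = 6 → G; lat ⌊75.69/10⌋ = 7 → H.
Square (2°×1°, digits 0–9): lon ⌊16.60/2⌋ = 8; lat ⌊5.69/1⌋ = 5.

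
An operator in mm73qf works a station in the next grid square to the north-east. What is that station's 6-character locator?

MM73rg

Longitude subsquare q = 16; +1 → 17 = r.
Latitude subsquare f = 5; +1 → 6 = g.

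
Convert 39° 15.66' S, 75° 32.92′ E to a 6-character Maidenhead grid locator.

Offset from 180°W / 90°S: lon 255.5487°, lat 50.7390°.
Field: lon ⌊255.5487/20⌋ = 12 → M; lat ⌊50.7390/10⌋ = 5 → F.
Square: lon ⌊15.5487/2⌋ = 7; lat ⌊0.7390/1⌋ = 0.
Subsquare: lon ⌊1.5487/0.0833333⌋ = 18 → s; lat ⌊0.7390/0.0416667⌋ = 17 → r.

MF70sr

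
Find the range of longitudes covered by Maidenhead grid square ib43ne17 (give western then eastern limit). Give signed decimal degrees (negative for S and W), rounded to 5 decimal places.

Field I=8, B=1: +8·20° lon, +1·10° lat → SW at lon -20°, lat -80°.
Square 4, 3: +4·2° lon, +3·1° lat → SW at lon -12°, lat -77°.
Subsquare n=13, e=4: +13·0.0833333° lon, +4·0.0416667° lat → SW at lon -10.9167°, lat -76.8333°.
Extended square 1, 7: +1·0.00833333° lon, +7·0.00416667° lat → SW at lon -10.9083°, lat -76.8042°.
Cell spans 0.00833333° lon × 0.00416667° lat.
west -10.90833, east -10.90000.

-10.90833, -10.90000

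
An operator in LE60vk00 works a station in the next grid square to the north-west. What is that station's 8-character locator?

LE60uk91

Longitude extended square 0; −1 → -1, wraps to 9, carry into subsquare.
Longitude subsquare v = 21; −1 → 20 = u.
Latitude extended square 0; +1 → 1.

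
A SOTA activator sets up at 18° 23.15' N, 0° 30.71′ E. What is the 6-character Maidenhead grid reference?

JK08gj

Add 180° to longitude and 90° to latitude: 180.5118, 108.3858.
Field: 180.5118/20 → 9 → J, 108.3858/10 → 10 → K; chars JK.
Square: 0.5118/2 → 0, 8.3858/1 → 8; chars 08.
Subsquare: 0.5118/0.0833333 → 6 → g, 0.3858/0.0416667 → 9 → j; chars gj.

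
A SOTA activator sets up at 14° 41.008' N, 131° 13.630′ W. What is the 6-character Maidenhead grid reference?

CK44jq

Offset from 180°W / 90°S: lon 48.7728°, lat 104.6835°.
Field: 48.7728/20 → 2 → C, 104.6835/10 → 10 → K; chars CK.
Square: 8.7728/2 → 4, 4.6835/1 → 4; chars 44.
Subsquare: 0.7728/0.0833333 → 9 → j, 0.6835/0.0416667 → 16 → q; chars jq.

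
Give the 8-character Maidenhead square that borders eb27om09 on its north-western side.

EB27nn90

Longitude extended square 0; −1 → -1, wraps to 9, carry into subsquare.
Longitude subsquare o = 14; −1 → 13 = n.
Latitude extended square 9; +1 → 10, wraps to 0, carry into subsquare.
Latitude subsquare m = 12; +1 → 13 = n.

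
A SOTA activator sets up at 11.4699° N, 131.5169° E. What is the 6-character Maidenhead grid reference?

Offset from 180°W / 90°S: lon 311.5169°, lat 101.4699°.
Field: lon ⌊311.5169/20⌋ = 15 → P; lat ⌊101.4699/10⌋ = 10 → K.
Square: lon ⌊11.5169/2⌋ = 5; lat ⌊1.4699/1⌋ = 1.
Subsquare: lon ⌊1.5169/0.0833333⌋ = 18 → s; lat ⌊0.4699/0.0416667⌋ = 11 → l.

PK51sl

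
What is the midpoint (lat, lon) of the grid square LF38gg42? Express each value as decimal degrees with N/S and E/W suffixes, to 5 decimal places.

Field L=11, F=5: +11·20° lon, +5·10° lat → SW at lon 40°, lat -40°.
Square 3, 8: +3·2° lon, +8·1° lat → SW at lon 46°, lat -32°.
Subsquare g=6, g=6: +6·0.0833333° lon, +6·0.0416667° lat → SW at lon 46.5°, lat -31.75°.
Extended square 4, 2: +4·0.00833333° lon, +2·0.00416667° lat → SW at lon 46.5333°, lat -31.7417°.
Cell spans 0.00833333° lon × 0.00416667° lat. Centre is SW corner plus half of each.
latitude 31.73958° S, longitude 46.53750° E.

31.73958° S, 46.53750° E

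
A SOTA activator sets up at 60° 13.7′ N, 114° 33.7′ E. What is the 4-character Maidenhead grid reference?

Offset from 180°W / 90°S: lon 294.56°, lat 150.23°.
Field: lon ⌊294.56/20⌋ = 14 → O; lat ⌊150.23/10⌋ = 15 → P.
Square: lon ⌊14.56/2⌋ = 7; lat ⌊0.23/1⌋ = 0.

OP70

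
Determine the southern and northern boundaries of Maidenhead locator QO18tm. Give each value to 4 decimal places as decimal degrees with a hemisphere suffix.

Field Q=16, O=14: +16·20° lon, +14·10° lat → SW at lon 140°, lat 50°.
Square 1, 8: +1·2° lon, +8·1° lat → SW at lon 142°, lat 58°.
Subsquare t=19, m=12: +19·0.0833333° lon, +12·0.0416667° lat → SW at lon 143.583°, lat 58.5°.
Cell spans 0.0833333° lon × 0.0416667° lat.
south 58.5000° N, north 58.5417° N.

58.5000° N, 58.5417° N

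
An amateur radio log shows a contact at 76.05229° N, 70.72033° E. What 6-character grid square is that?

MQ56ib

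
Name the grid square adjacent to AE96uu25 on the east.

AE96uu35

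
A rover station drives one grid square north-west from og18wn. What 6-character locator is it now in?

OG18vo

Longitude subsquare w = 22; −1 → 21 = v.
Latitude subsquare n = 13; +1 → 14 = o.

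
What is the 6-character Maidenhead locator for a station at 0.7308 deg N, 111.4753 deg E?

OJ50rr

Shift to the Maidenhead origin (180°W, 90°S): lon 291.4753, lat 90.7308.
Field: 291.4753/20 → 14 → O, 90.7308/10 → 9 → J; chars OJ.
Square: 11.4753/2 → 5, 0.7308/1 → 0; chars 50.
Subsquare: 1.4753/0.0833333 → 17 → r, 0.7308/0.0416667 → 17 → r; chars rr.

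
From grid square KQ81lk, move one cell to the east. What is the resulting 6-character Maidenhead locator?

Longitude subsquare l = 11; +1 → 12 = m.
The latitude characters are unchanged.

KQ81mk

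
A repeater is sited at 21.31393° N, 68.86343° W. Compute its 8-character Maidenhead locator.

Add 180° to longitude and 90° to latitude: 111.13657, 111.31393.
Field: 111.13657/20 → 5 → F, 111.31393/10 → 11 → L; chars FL.
Square: 11.13657/2 → 5, 1.31393/1 → 1; chars 51.
Subsquare: 1.13657/0.0833333 → 13 → n, 0.31393/0.0416667 → 7 → h; chars nh.
Extended square: 0.05324/0.00833333 → 6, 0.02226/0.00416667 → 5; chars 65.

FL51nh65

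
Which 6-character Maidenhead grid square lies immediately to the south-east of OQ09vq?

OQ09wp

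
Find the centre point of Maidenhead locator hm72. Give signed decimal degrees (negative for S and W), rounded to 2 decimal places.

Field H=7, M=12: +7·20° lon, +12·10° lat → SW at lon -40°, lat 30°.
Square 7, 2: +7·2° lon, +2·1° lat → SW at lon -26°, lat 32°.
Cell spans 2° lon × 1° lat. Centre is SW corner plus half of each.
latitude 32.50, longitude -25.00.

32.50, -25.00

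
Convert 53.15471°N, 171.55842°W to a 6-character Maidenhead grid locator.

Offset from 180°W / 90°S: lon 8.4416°, lat 143.1547°.
Field: lon ⌊8.4416/20⌋ = 0 → A; lat ⌊143.1547/10⌋ = 14 → O.
Square: lon ⌊8.4416/2⌋ = 4; lat ⌊3.1547/1⌋ = 3.
Subsquare: lon ⌊0.4416/0.0833333⌋ = 5 → f; lat ⌊0.1547/0.0416667⌋ = 3 → d.

AO43fd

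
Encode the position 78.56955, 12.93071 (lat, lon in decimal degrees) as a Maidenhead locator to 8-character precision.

JQ68ln16

Add 180° to longitude and 90° to latitude: 192.93071, 168.56955.
Field: lon ⌊192.93071/20⌋ = 9 → J; lat ⌊168.56955/10⌋ = 16 → Q.
Square: lon ⌊12.93071/2⌋ = 6; lat ⌊8.56955/1⌋ = 8.
Subsquare: lon ⌊0.93071/0.0833333⌋ = 11 → l; lat ⌊0.56955/0.0416667⌋ = 13 → n.
Extended square: lon ⌊0.01404/0.00833333⌋ = 1; lat ⌊0.02788/0.00416667⌋ = 6.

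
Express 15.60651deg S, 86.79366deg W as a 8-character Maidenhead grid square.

Shift to the Maidenhead origin (180°W, 90°S): lon 93.20634, lat 74.39349.
Field (20°×10°, letters A–R): 93.20634/20 → 4 → E, 74.39349/10 → 7 → H; chars EH.
Square (2°×1°, digits 0–9): 13.20634/2 → 6, 4.39349/1 → 4; chars 64.
Subsquare (5′×2.5′, letters a–x): 1.20634/0.0833333 → 14 → o, 0.39349/0.0416667 → 9 → j; chars oj.
Extended square (30″×15″, digits 0–9): 0.03967/0.00833333 → 4, 0.01849/0.00416667 → 4; chars 44.

EH64oj44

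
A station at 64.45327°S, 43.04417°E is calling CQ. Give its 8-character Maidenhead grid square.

Add 180° to longitude and 90° to latitude: 223.04417, 25.54673.
Field: lon ⌊223.04417/20⌋ = 11 → L; lat ⌊25.54673/10⌋ = 2 → C.
Square: lon ⌊3.04417/2⌋ = 1; lat ⌊5.54673/1⌋ = 5.
Subsquare: lon ⌊1.04417/0.0833333⌋ = 12 → m; lat ⌊0.54673/0.0416667⌋ = 13 → n.
Extended square: lon ⌊0.04417/0.00833333⌋ = 5; lat ⌊0.00506/0.00416667⌋ = 1.

LC15mn51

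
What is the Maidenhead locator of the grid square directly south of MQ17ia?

MQ16ix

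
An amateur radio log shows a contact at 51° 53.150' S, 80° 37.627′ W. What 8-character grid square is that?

ED98qc47

Offset from 180°W / 90°S: lon 99.37288°, lat 38.11417°.
Field (20°×10°, letters A–R): 99.37288/20 → 4 → E, 38.11417/10 → 3 → D; chars ED.
Square (2°×1°, digits 0–9): 19.37288/2 → 9, 8.11417/1 → 8; chars 98.
Subsquare (5′×2.5′, letters a–x): 1.37288/0.0833333 → 16 → q, 0.11417/0.0416667 → 2 → c; chars qc.
Extended square (30″×15″, digits 0–9): 0.03955/0.00833333 → 4, 0.03083/0.00416667 → 7; chars 47.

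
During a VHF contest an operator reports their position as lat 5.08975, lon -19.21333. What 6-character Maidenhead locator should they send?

IJ05jc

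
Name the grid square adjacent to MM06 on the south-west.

Longitude square 0; −1 → -1, wraps to 9, carry into field.
Longitude field M = 12; −1 → 11 = L.
Latitude square 6; −1 → 5.

LM95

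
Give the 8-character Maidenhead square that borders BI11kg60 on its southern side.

Latitude extended square 0; −1 → -1, wraps to 9, carry into subsquare.
Latitude subsquare g = 6; −1 → 5 = f.
The longitude characters are unchanged.

BI11kf69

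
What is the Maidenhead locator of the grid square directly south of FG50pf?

FG50pe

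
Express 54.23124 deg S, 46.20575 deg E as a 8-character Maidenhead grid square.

LD35cs44

Shift to the Maidenhead origin (180°W, 90°S): lon 226.20575, lat 35.76876.
Field: 226.20575/20 → 11 → L, 35.76876/10 → 3 → D; chars LD.
Square: 6.20575/2 → 3, 5.76876/1 → 5; chars 35.
Subsquare: 0.20575/0.0833333 → 2 → c, 0.76876/0.0416667 → 18 → s; chars cs.
Extended square: 0.03908/0.00833333 → 4, 0.01876/0.00416667 → 4; chars 44.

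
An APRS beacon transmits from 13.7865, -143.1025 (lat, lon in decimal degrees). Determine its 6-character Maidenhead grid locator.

BK83ks

Add 180° to longitude and 90° to latitude: 36.8975, 103.7865.
Field: 36.8975/20 → 1 → B, 103.7865/10 → 10 → K; chars BK.
Square: 16.8975/2 → 8, 3.7865/1 → 3; chars 83.
Subsquare: 0.8975/0.0833333 → 10 → k, 0.7865/0.0416667 → 18 → s; chars ks.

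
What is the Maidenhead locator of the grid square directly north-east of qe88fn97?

Longitude extended square 9; +1 → 10, wraps to 0, carry into subsquare.
Longitude subsquare f = 5; +1 → 6 = g.
Latitude extended square 7; +1 → 8.

QE88gn08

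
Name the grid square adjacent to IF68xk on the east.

IF78ak

Longitude subsquare x = 23; +1 → 24, wraps to 0 = a, carry into square.
Longitude square 6; +1 → 7.
The latitude characters are unchanged.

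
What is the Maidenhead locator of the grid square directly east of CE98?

DE08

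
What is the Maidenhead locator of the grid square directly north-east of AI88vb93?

AI88wb04

Longitude extended square 9; +1 → 10, wraps to 0, carry into subsquare.
Longitude subsquare v = 21; +1 → 22 = w.
Latitude extended square 3; +1 → 4.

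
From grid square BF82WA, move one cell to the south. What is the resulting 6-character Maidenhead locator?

BF81wx

Latitude subsquare a = 0; −1 → -1, wraps to 23 = x, carry into square.
Latitude square 2; −1 → 1.
The longitude characters are unchanged.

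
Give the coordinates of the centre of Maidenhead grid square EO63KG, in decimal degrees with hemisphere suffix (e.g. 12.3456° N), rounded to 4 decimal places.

Field E=4, O=14: +4·20° lon, +14·10° lat → SW at lon -100°, lat 50°.
Square 6, 3: +6·2° lon, +3·1° lat → SW at lon -88°, lat 53°.
Subsquare k=10, g=6: +10·0.0833333° lon, +6·0.0416667° lat → SW at lon -87.1667°, lat 53.25°.
Cell spans 0.0833333° lon × 0.0416667° lat. Centre is SW corner plus half of each.
latitude 53.2708° N, longitude 87.1250° W.

53.2708° N, 87.1250° W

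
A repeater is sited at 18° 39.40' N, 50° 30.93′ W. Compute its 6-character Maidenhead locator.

Offset from 180°W / 90°S: lon 129.4845°, lat 108.6567°.
Field: lon ⌊129.4845/20⌋ = 6 → G; lat ⌊108.6567/10⌋ = 10 → K.
Square: lon ⌊9.4845/2⌋ = 4; lat ⌊8.6567/1⌋ = 8.
Subsquare: lon ⌊1.4845/0.0833333⌋ = 17 → r; lat ⌊0.6567/0.0416667⌋ = 15 → p.

GK48rp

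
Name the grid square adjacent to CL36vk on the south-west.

CL36uj

Longitude subsquare v = 21; −1 → 20 = u.
Latitude subsquare k = 10; −1 → 9 = j.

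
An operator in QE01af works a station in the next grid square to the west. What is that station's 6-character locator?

PE91xf

Longitude subsquare a = 0; −1 → -1, wraps to 23 = x, carry into square.
Longitude square 0; −1 → -1, wraps to 9, carry into field.
Longitude field Q = 16; −1 → 15 = P.
The latitude characters are unchanged.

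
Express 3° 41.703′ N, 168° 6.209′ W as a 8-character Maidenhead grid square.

Add 180° to longitude and 90° to latitude: 11.89652, 93.69505.
Field: lon ⌊11.89652/20⌋ = 0 → A; lat ⌊93.69505/10⌋ = 9 → J.
Square: lon ⌊11.89652/2⌋ = 5; lat ⌊3.69505/1⌋ = 3.
Subsquare: lon ⌊1.89652/0.0833333⌋ = 22 → w; lat ⌊0.69505/0.0416667⌋ = 16 → q.
Extended square: lon ⌊0.06318/0.00833333⌋ = 7; lat ⌊0.02838/0.00416667⌋ = 6.

AJ53wq76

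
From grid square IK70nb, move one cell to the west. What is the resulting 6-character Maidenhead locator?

IK70mb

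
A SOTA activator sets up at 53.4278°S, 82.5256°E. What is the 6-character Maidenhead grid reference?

Offset from 180°W / 90°S: lon 262.5256°, lat 36.5722°.
Field: 262.5256/20 → 13 → N, 36.5722/10 → 3 → D; chars ND.
Square: 2.5256/2 → 1, 6.5722/1 → 6; chars 16.
Subsquare: 0.5256/0.0833333 → 6 → g, 0.5722/0.0416667 → 13 → n; chars gn.

ND16gn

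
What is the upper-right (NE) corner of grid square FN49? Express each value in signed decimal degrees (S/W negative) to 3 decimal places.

Field F=5, N=13: +5·20° lon, +13·10° lat → SW at lon -80°, lat 40°.
Square 4, 9: +4·2° lon, +9·1° lat → SW at lon -72°, lat 49°.
Cell spans 2° lon × 1° lat. NE corner is SW corner plus one full cell.
latitude 50.000, longitude -70.000.

50.000, -70.000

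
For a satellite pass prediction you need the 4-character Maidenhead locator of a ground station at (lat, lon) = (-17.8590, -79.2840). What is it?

FH02

Shift to the Maidenhead origin (180°W, 90°S): lon 100.72, lat 72.14.
Field: 100.72/20 → 5 → F, 72.14/10 → 7 → H; chars FH.
Square: 0.72/2 → 0, 2.14/1 → 2; chars 02.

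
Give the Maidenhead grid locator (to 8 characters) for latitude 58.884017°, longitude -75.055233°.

Shift to the Maidenhead origin (180°W, 90°S): lon 104.94477, lat 148.88402.
Field: lon ⌊104.94477/20⌋ = 5 → F; lat ⌊148.88402/10⌋ = 14 → O.
Square: lon ⌊4.94477/2⌋ = 2; lat ⌊8.88402/1⌋ = 8.
Subsquare: lon ⌊0.94477/0.0833333⌋ = 11 → l; lat ⌊0.88402/0.0416667⌋ = 21 → v.
Extended square: lon ⌊0.02810/0.00833333⌋ = 3; lat ⌊0.00902/0.00416667⌋ = 2.

FO28lv32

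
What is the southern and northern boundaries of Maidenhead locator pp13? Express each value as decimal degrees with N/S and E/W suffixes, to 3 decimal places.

Field P=15, P=15: +15·20° lon, +15·10° lat → SW at lon 120°, lat 60°.
Square 1, 3: +1·2° lon, +3·1° lat → SW at lon 122°, lat 63°.
Cell spans 2° lon × 1° lat.
south 63.000° N, north 64.000° N.

63.000° N, 64.000° N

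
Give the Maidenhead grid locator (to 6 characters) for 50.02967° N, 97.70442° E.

NO80ua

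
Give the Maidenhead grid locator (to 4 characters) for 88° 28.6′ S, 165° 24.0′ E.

RA21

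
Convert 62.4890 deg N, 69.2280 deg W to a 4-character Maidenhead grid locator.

FP52

Shift to the Maidenhead origin (180°W, 90°S): lon 110.77, lat 152.49.
Field: lon ⌊110.77/20⌋ = 5 → F; lat ⌊152.49/10⌋ = 15 → P.
Square: lon ⌊10.77/2⌋ = 5; lat ⌊2.49/1⌋ = 2.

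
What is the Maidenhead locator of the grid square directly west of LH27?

LH17

Longitude square 2; −1 → 1.
The latitude characters are unchanged.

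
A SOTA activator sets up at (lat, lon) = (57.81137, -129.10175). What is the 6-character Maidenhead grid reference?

Offset from 180°W / 90°S: lon 50.8982°, lat 147.8114°.
Field: 50.8982/20 → 2 → C, 147.8114/10 → 14 → O; chars CO.
Square: 10.8982/2 → 5, 7.8114/1 → 7; chars 57.
Subsquare: 0.8982/0.0833333 → 10 → k, 0.8114/0.0416667 → 19 → t; chars kt.

CO57kt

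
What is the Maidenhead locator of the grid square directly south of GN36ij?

GN36ii

Latitude subsquare j = 9; −1 → 8 = i.
The longitude characters are unchanged.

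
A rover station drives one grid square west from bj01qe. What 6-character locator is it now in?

BJ01pe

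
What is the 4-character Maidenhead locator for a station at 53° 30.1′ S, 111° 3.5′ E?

Shift to the Maidenhead origin (180°W, 90°S): lon 291.06, lat 36.50.
Field: 291.06/20 → 14 → O, 36.50/10 → 3 → D; chars OD.
Square: 11.06/2 → 5, 6.50/1 → 6; chars 56.

OD56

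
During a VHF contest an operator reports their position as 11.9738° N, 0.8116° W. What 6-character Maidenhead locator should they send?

Shift to the Maidenhead origin (180°W, 90°S): lon 179.1884, lat 101.9738.
Field: 179.1884/20 → 8 → I, 101.9738/10 → 10 → K; chars IK.
Square: 19.1884/2 → 9, 1.9738/1 → 1; chars 91.
Subsquare: 1.1884/0.0833333 → 14 → o, 0.9738/0.0416667 → 23 → x; chars ox.

IK91ox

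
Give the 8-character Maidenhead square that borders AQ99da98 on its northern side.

AQ99da99

Latitude extended square 8; +1 → 9.
The longitude characters are unchanged.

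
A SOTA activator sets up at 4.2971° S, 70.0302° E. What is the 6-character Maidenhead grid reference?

MI55aq

Add 180° to longitude and 90° to latitude: 250.0302, 85.7029.
Field: lon ⌊250.0302/20⌋ = 12 → M; lat ⌊85.7029/10⌋ = 8 → I.
Square: lon ⌊10.0302/2⌋ = 5; lat ⌊5.7029/1⌋ = 5.
Subsquare: lon ⌊0.0302/0.0833333⌋ = 0 → a; lat ⌊0.7029/0.0416667⌋ = 16 → q.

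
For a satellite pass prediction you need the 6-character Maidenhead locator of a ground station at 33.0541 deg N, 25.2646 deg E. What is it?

KM23pb

Add 180° to longitude and 90° to latitude: 205.2646, 123.0541.
Field: 205.2646/20 → 10 → K, 123.0541/10 → 12 → M; chars KM.
Square: 5.2646/2 → 2, 3.0541/1 → 3; chars 23.
Subsquare: 1.2646/0.0833333 → 15 → p, 0.0541/0.0416667 → 1 → b; chars pb.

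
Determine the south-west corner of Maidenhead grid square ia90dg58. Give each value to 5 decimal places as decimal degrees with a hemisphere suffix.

89.71667° S, 1.70833° W

Field I=8, A=0: +8·20° lon, +0·10° lat → SW at lon -20°, lat -90°.
Square 9, 0: +9·2° lon, +0·1° lat → SW at lon -2°, lat -90°.
Subsquare d=3, g=6: +3·0.0833333° lon, +6·0.0416667° lat → SW at lon -1.75°, lat -89.75°.
Extended square 5, 8: +5·0.00833333° lon, +8·0.00416667° lat → SW at lon -1.70833°, lat -89.7167°.
latitude 89.71667° S, longitude 1.70833° W.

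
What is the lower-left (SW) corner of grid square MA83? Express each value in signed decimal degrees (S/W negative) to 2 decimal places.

-87.00, 76.00

Field M=12, A=0: +12·20° lon, +0·10° lat → SW at lon 60°, lat -90°.
Square 8, 3: +8·2° lon, +3·1° lat → SW at lon 76°, lat -87°.
latitude -87.00, longitude 76.00.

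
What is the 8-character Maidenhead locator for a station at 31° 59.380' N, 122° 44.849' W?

Offset from 180°W / 90°S: lon 57.25252°, lat 121.98967°.
Field: lon ⌊57.25252/20⌋ = 2 → C; lat ⌊121.98967/10⌋ = 12 → M.
Square: lon ⌊17.25252/2⌋ = 8; lat ⌊1.98967/1⌋ = 1.
Subsquare: lon ⌊1.25252/0.0833333⌋ = 15 → p; lat ⌊0.98967/0.0416667⌋ = 23 → x.
Extended square: lon ⌊0.00252/0.00833333⌋ = 0; lat ⌊0.03133/0.00416667⌋ = 7.

CM81px07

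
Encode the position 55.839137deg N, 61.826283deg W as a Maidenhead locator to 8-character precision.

FO95cu01

Shift to the Maidenhead origin (180°W, 90°S): lon 118.17372, lat 145.83914.
Field (20°×10°, letters A–R): lon ⌊118.17372/20⌋ = 5 → F; lat ⌊145.83914/10⌋ = 14 → O.
Square (2°×1°, digits 0–9): lon ⌊18.17372/2⌋ = 9; lat ⌊5.83914/1⌋ = 5.
Subsquare (5′×2.5′, letters a–x): lon ⌊0.17372/0.0833333⌋ = 2 → c; lat ⌊0.83914/0.0416667⌋ = 20 → u.
Extended square (30″×15″, digits 0–9): lon ⌊0.00705/0.00833333⌋ = 0; lat ⌊0.00580/0.00416667⌋ = 1.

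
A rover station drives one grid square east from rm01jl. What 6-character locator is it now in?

Longitude subsquare j = 9; +1 → 10 = k.
The latitude characters are unchanged.

RM01kl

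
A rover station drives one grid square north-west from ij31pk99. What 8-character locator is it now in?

Longitude extended square 9; −1 → 8.
Latitude extended square 9; +1 → 10, wraps to 0, carry into subsquare.
Latitude subsquare k = 10; +1 → 11 = l.

IJ31pl80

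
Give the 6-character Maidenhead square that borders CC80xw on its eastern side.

CC90aw

Longitude subsquare x = 23; +1 → 24, wraps to 0 = a, carry into square.
Longitude square 8; +1 → 9.
The latitude characters are unchanged.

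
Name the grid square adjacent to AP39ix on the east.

Longitude subsquare i = 8; +1 → 9 = j.
The latitude characters are unchanged.

AP39jx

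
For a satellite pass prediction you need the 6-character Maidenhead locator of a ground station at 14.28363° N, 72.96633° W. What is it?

FK34mg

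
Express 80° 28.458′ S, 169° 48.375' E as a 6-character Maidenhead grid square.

RA49vm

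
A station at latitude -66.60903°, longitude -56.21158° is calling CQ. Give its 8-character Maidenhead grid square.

GC13vj43

Add 180° to longitude and 90° to latitude: 123.78842, 23.39097.
Field: lon ⌊123.78842/20⌋ = 6 → G; lat ⌊23.39097/10⌋ = 2 → C.
Square: lon ⌊3.78842/2⌋ = 1; lat ⌊3.39097/1⌋ = 3.
Subsquare: lon ⌊1.78842/0.0833333⌋ = 21 → v; lat ⌊0.39097/0.0416667⌋ = 9 → j.
Extended square: lon ⌊0.03842/0.00833333⌋ = 4; lat ⌊0.01597/0.00416667⌋ = 3.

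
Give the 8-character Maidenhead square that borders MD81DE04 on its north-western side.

MD81ce95

Longitude extended square 0; −1 → -1, wraps to 9, carry into subsquare.
Longitude subsquare d = 3; −1 → 2 = c.
Latitude extended square 4; +1 → 5.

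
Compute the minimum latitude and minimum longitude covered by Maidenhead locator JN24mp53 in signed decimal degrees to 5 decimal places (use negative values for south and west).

Field J=9, N=13: +9·20° lon, +13·10° lat → SW at lon 0°, lat 40°.
Square 2, 4: +2·2° lon, +4·1° lat → SW at lon 4°, lat 44°.
Subsquare m=12, p=15: +12·0.0833333° lon, +15·0.0416667° lat → SW at lon 5°, lat 44.625°.
Extended square 5, 3: +5·0.00833333° lon, +3·0.00416667° lat → SW at lon 5.04167°, lat 44.6375°.
latitude 44.63750, longitude 5.04167.

44.63750, 5.04167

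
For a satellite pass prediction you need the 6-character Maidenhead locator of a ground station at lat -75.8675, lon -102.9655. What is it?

DB84md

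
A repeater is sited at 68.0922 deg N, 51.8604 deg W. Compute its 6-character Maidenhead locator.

Offset from 180°W / 90°S: lon 128.1396°, lat 158.0922°.
Field: lon ⌊128.1396/20⌋ = 6 → G; lat ⌊158.0922/10⌋ = 15 → P.
Square: lon ⌊8.1396/2⌋ = 4; lat ⌊8.0922/1⌋ = 8.
Subsquare: lon ⌊0.1396/0.0833333⌋ = 1 → b; lat ⌊0.0922/0.0416667⌋ = 2 → c.

GP48bc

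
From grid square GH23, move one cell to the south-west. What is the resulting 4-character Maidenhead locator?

Longitude square 2; −1 → 1.
Latitude square 3; −1 → 2.

GH12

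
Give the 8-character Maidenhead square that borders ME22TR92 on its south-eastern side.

ME22ur01

Longitude extended square 9; +1 → 10, wraps to 0, carry into subsquare.
Longitude subsquare t = 19; +1 → 20 = u.
Latitude extended square 2; −1 → 1.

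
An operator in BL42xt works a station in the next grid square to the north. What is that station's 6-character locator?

Latitude subsquare t = 19; +1 → 20 = u.
The longitude characters are unchanged.

BL42xu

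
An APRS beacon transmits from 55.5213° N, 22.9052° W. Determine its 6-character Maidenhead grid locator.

HO85nm

Offset from 180°W / 90°S: lon 157.0948°, lat 145.5213°.
Field: lon ⌊157.0948/20⌋ = 7 → H; lat ⌊145.5213/10⌋ = 14 → O.
Square: lon ⌊17.0948/2⌋ = 8; lat ⌊5.5213/1⌋ = 5.
Subsquare: lon ⌊1.0948/0.0833333⌋ = 13 → n; lat ⌊0.5213/0.0416667⌋ = 12 → m.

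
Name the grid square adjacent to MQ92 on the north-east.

Longitude square 9; +1 → 10, wraps to 0, carry into field.
Longitude field M = 12; +1 → 13 = N.
Latitude square 2; +1 → 3.

NQ03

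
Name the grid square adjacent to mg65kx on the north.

Latitude subsquare x = 23; +1 → 24, wraps to 0 = a, carry into square.
Latitude square 5; +1 → 6.
The longitude characters are unchanged.

MG66ka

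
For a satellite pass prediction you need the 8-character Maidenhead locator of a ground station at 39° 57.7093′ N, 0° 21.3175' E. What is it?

JM09ex20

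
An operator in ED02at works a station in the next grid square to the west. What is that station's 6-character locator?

DD92xt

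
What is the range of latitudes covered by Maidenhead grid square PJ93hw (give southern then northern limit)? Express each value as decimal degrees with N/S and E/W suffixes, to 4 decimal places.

3.9167° N, 3.9583° N

Field P=15, J=9: +15·20° lon, +9·10° lat → SW at lon 120°, lat 0°.
Square 9, 3: +9·2° lon, +3·1° lat → SW at lon 138°, lat 3°.
Subsquare h=7, w=22: +7·0.0833333° lon, +22·0.0416667° lat → SW at lon 138.583°, lat 3.91667°.
Cell spans 0.0833333° lon × 0.0416667° lat.
south 3.9167° N, north 3.9583° N.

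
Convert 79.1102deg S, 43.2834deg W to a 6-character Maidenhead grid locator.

Add 180° to longitude and 90° to latitude: 136.7166, 10.8898.
Field: lon ⌊136.7166/20⌋ = 6 → G; lat ⌊10.8898/10⌋ = 1 → B.
Square: lon ⌊16.7166/2⌋ = 8; lat ⌊0.8898/1⌋ = 0.
Subsquare: lon ⌊0.7166/0.0833333⌋ = 8 → i; lat ⌊0.8898/0.0416667⌋ = 21 → v.

GB80iv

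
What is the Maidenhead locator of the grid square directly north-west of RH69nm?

RH69mn

Longitude subsquare n = 13; −1 → 12 = m.
Latitude subsquare m = 12; +1 → 13 = n.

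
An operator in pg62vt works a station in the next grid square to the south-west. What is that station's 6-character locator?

PG62us

Longitude subsquare v = 21; −1 → 20 = u.
Latitude subsquare t = 19; −1 → 18 = s.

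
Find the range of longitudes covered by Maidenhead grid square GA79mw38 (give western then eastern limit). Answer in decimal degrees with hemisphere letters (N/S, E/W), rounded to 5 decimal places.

Field G=6, A=0: +6·20° lon, +0·10° lat → SW at lon -60°, lat -90°.
Square 7, 9: +7·2° lon, +9·1° lat → SW at lon -46°, lat -81°.
Subsquare m=12, w=22: +12·0.0833333° lon, +22·0.0416667° lat → SW at lon -45°, lat -80.0833°.
Extended square 3, 8: +3·0.00833333° lon, +8·0.00416667° lat → SW at lon -44.975°, lat -80.05°.
Cell spans 0.00833333° lon × 0.00416667° lat.
west 44.97500° W, east 44.96667° W.

44.97500° W, 44.96667° W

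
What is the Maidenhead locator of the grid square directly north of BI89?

BJ80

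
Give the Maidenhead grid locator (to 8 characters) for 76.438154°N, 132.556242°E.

PQ66gk65

Shift to the Maidenhead origin (180°W, 90°S): lon 312.55624, lat 166.43815.
Field: 312.55624/20 → 15 → P, 166.43815/10 → 16 → Q; chars PQ.
Square: 12.55624/2 → 6, 6.43815/1 → 6; chars 66.
Subsquare: 0.55624/0.0833333 → 6 → g, 0.43815/0.0416667 → 10 → k; chars gk.
Extended square: 0.05624/0.00833333 → 6, 0.02149/0.00416667 → 5; chars 65.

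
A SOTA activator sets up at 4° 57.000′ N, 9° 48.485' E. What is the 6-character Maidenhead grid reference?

JJ44vw

Shift to the Maidenhead origin (180°W, 90°S): lon 189.8081, lat 94.9500.
Field: 189.8081/20 → 9 → J, 94.9500/10 → 9 → J; chars JJ.
Square: 9.8081/2 → 4, 4.9500/1 → 4; chars 44.
Subsquare: 1.8081/0.0833333 → 21 → v, 0.9500/0.0416667 → 22 → w; chars vw.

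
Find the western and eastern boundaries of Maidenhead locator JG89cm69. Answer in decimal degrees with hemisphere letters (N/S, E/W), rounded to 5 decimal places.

16.21667° E, 16.22500° E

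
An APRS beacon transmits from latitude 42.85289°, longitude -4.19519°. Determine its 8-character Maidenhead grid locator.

IN72vu64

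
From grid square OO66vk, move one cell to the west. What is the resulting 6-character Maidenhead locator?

OO66uk

Longitude subsquare v = 21; −1 → 20 = u.
The latitude characters are unchanged.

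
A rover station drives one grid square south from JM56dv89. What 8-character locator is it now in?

Latitude extended square 9; −1 → 8.
The longitude characters are unchanged.

JM56dv88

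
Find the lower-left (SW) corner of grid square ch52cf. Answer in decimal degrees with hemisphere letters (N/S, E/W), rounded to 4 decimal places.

Field C=2, H=7: +2·20° lon, +7·10° lat → SW at lon -140°, lat -20°.
Square 5, 2: +5·2° lon, +2·1° lat → SW at lon -130°, lat -18°.
Subsquare c=2, f=5: +2·0.0833333° lon, +5·0.0416667° lat → SW at lon -129.833°, lat -17.7917°.
latitude 17.7917° S, longitude 129.8333° W.

17.7917° S, 129.8333° W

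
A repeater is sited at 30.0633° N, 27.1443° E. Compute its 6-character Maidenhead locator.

KM30nb

Add 180° to longitude and 90° to latitude: 207.1443, 120.0633.
Field (20°×10°, letters A–R): 207.1443/20 → 10 → K, 120.0633/10 → 12 → M; chars KM.
Square (2°×1°, digits 0–9): 7.1443/2 → 3, 0.0633/1 → 0; chars 30.
Subsquare (5′×2.5′, letters a–x): 1.1443/0.0833333 → 13 → n, 0.0633/0.0416667 → 1 → b; chars nb.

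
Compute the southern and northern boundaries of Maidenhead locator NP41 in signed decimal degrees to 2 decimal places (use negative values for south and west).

61.00, 62.00

Field N=13, P=15: +13·20° lon, +15·10° lat → SW at lon 80°, lat 60°.
Square 4, 1: +4·2° lon, +1·1° lat → SW at lon 88°, lat 61°.
Cell spans 2° lon × 1° lat.
south 61.00, north 62.00.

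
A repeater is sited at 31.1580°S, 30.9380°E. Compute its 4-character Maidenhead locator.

Offset from 180°W / 90°S: lon 210.94°, lat 58.84°.
Field: 210.94/20 → 10 → K, 58.84/10 → 5 → F; chars KF.
Square: 10.94/2 → 5, 8.84/1 → 8; chars 58.

KF58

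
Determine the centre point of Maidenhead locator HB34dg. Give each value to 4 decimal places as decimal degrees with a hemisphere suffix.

75.7292° S, 33.7083° W

Field H=7, B=1: +7·20° lon, +1·10° lat → SW at lon -40°, lat -80°.
Square 3, 4: +3·2° lon, +4·1° lat → SW at lon -34°, lat -76°.
Subsquare d=3, g=6: +3·0.0833333° lon, +6·0.0416667° lat → SW at lon -33.75°, lat -75.75°.
Cell spans 0.0833333° lon × 0.0416667° lat. Centre is SW corner plus half of each.
latitude 75.7292° S, longitude 33.7083° W.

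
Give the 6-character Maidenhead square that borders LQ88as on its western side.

LQ78xs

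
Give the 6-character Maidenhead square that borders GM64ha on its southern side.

GM63hx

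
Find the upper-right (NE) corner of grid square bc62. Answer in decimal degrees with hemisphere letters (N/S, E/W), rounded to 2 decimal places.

67.00° S, 146.00° W

Field B=1, C=2: +1·20° lon, +2·10° lat → SW at lon -160°, lat -70°.
Square 6, 2: +6·2° lon, +2·1° lat → SW at lon -148°, lat -68°.
Cell spans 2° lon × 1° lat. NE corner is SW corner plus one full cell.
latitude 67.00° S, longitude 146.00° W.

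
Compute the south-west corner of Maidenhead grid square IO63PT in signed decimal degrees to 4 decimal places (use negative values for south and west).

53.7917, -6.7500

Field I=8, O=14: +8·20° lon, +14·10° lat → SW at lon -20°, lat 50°.
Square 6, 3: +6·2° lon, +3·1° lat → SW at lon -8°, lat 53°.
Subsquare p=15, t=19: +15·0.0833333° lon, +19·0.0416667° lat → SW at lon -6.75°, lat 53.7917°.
latitude 53.7917, longitude -6.7500.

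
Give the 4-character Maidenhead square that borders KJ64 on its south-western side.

KJ53

Longitude square 6; −1 → 5.
Latitude square 4; −1 → 3.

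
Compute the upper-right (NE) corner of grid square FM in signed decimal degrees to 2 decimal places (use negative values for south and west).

40.00, -60.00

Field F=5, M=12: +5·20° lon, +12·10° lat → SW at lon -80°, lat 30°.
Cell spans 20° lon × 10° lat. NE corner is SW corner plus one full cell.
latitude 40.00, longitude -60.00.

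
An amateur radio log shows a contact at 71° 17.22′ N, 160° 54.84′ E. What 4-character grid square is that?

RQ01

Offset from 180°W / 90°S: lon 340.91°, lat 161.29°.
Field: 340.91/20 → 17 → R, 161.29/10 → 16 → Q; chars RQ.
Square: 0.91/2 → 0, 1.29/1 → 1; chars 01.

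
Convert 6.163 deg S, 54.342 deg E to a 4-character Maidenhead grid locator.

Shift to the Maidenhead origin (180°W, 90°S): lon 234.34, lat 83.84.
Field: 234.34/20 → 11 → L, 83.84/10 → 8 → I; chars LI.
Square: 14.34/2 → 7, 3.84/1 → 3; chars 73.

LI73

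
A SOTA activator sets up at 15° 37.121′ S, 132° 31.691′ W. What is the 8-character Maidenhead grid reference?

CH34rj61

Shift to the Maidenhead origin (180°W, 90°S): lon 47.47182, lat 74.38132.
Field: lon ⌊47.47182/20⌋ = 2 → C; lat ⌊74.38132/10⌋ = 7 → H.
Square: lon ⌊7.47182/2⌋ = 3; lat ⌊4.38132/1⌋ = 4.
Subsquare: lon ⌊1.47182/0.0833333⌋ = 17 → r; lat ⌊0.38132/0.0416667⌋ = 9 → j.
Extended square: lon ⌊0.05515/0.00833333⌋ = 6; lat ⌊0.00632/0.00416667⌋ = 1.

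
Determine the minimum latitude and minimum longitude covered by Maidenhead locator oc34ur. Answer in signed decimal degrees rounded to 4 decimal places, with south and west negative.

Field O=14, C=2: +14·20° lon, +2·10° lat → SW at lon 100°, lat -70°.
Square 3, 4: +3·2° lon, +4·1° lat → SW at lon 106°, lat -66°.
Subsquare u=20, r=17: +20·0.0833333° lon, +17·0.0416667° lat → SW at lon 107.667°, lat -65.2917°.
latitude -65.2917, longitude 107.6667.

-65.2917, 107.6667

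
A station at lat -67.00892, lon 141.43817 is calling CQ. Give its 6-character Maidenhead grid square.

QC02rx

Offset from 180°W / 90°S: lon 321.4382°, lat 22.9911°.
Field (20°×10°, letters A–R): 321.4382/20 → 16 → Q, 22.9911/10 → 2 → C; chars QC.
Square (2°×1°, digits 0–9): 1.4382/2 → 0, 2.9911/1 → 2; chars 02.
Subsquare (5′×2.5′, letters a–x): 1.4382/0.0833333 → 17 → r, 0.9911/0.0416667 → 23 → x; chars rx.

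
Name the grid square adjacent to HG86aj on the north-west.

Longitude subsquare a = 0; −1 → -1, wraps to 23 = x, carry into square.
Longitude square 8; −1 → 7.
Latitude subsquare j = 9; +1 → 10 = k.

HG76xk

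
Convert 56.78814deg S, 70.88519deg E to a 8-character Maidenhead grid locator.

Add 180° to longitude and 90° to latitude: 250.88519, 33.21186.
Field: lon ⌊250.88519/20⌋ = 12 → M; lat ⌊33.21186/10⌋ = 3 → D.
Square: lon ⌊10.88519/2⌋ = 5; lat ⌊3.21186/1⌋ = 3.
Subsquare: lon ⌊0.88519/0.0833333⌋ = 10 → k; lat ⌊0.21186/0.0416667⌋ = 5 → f.
Extended square: lon ⌊0.05186/0.00833333⌋ = 6; lat ⌊0.00353/0.00416667⌋ = 0.

MD53kf60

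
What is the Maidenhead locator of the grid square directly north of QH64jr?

QH64js

Latitude subsquare r = 17; +1 → 18 = s.
The longitude characters are unchanged.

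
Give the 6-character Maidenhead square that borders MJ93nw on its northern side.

MJ93nx

Latitude subsquare w = 22; +1 → 23 = x.
The longitude characters are unchanged.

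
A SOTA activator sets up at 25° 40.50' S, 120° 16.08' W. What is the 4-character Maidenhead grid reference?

CG94

Shift to the Maidenhead origin (180°W, 90°S): lon 59.73, lat 64.33.
Field: 59.73/20 → 2 → C, 64.33/10 → 6 → G; chars CG.
Square: 19.73/2 → 9, 4.33/1 → 4; chars 94.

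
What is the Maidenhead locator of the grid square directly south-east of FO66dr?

FO66eq

Longitude subsquare d = 3; +1 → 4 = e.
Latitude subsquare r = 17; −1 → 16 = q.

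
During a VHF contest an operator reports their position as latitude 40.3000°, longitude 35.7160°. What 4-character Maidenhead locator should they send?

Shift to the Maidenhead origin (180°W, 90°S): lon 215.72, lat 130.30.
Field: lon ⌊215.72/20⌋ = 10 → K; lat ⌊130.30/10⌋ = 13 → N.
Square: lon ⌊15.72/2⌋ = 7; lat ⌊0.30/1⌋ = 0.

KN70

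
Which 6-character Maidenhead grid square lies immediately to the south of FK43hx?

FK43hw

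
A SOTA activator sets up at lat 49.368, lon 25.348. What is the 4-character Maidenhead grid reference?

KN29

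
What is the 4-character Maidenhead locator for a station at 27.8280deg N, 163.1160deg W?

AL87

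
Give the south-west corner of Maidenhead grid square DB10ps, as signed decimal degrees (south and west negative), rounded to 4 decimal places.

Field D=3, B=1: +3·20° lon, +1·10° lat → SW at lon -120°, lat -80°.
Square 1, 0: +1·2° lon, +0·1° lat → SW at lon -118°, lat -80°.
Subsquare p=15, s=18: +15·0.0833333° lon, +18·0.0416667° lat → SW at lon -116.75°, lat -79.25°.
latitude -79.2500, longitude -116.7500.

-79.2500, -116.7500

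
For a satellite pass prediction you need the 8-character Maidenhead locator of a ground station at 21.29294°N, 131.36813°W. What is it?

CL41hh50

Add 180° to longitude and 90° to latitude: 48.63187, 111.29294.
Field (20°×10°, letters A–R): 48.63187/20 → 2 → C, 111.29294/10 → 11 → L; chars CL.
Square (2°×1°, digits 0–9): 8.63187/2 → 4, 1.29294/1 → 1; chars 41.
Subsquare (5′×2.5′, letters a–x): 0.63187/0.0833333 → 7 → h, 0.29294/0.0416667 → 7 → h; chars hh.
Extended square (30″×15″, digits 0–9): 0.04854/0.00833333 → 5, 0.00127/0.00416667 → 0; chars 50.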